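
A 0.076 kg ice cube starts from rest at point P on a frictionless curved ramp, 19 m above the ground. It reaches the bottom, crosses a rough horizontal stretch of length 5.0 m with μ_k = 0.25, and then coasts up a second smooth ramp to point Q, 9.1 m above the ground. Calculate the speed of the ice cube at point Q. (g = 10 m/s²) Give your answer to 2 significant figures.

v = 13 m/s

Energy at P: mgh₁ = (0.076)(10)(19) = 14.440 J
Friction loss: W_f = μ_k mg d = 0.9500 J
At Q: ½mv² + mgh₂ = mgh₁ − W_f
½mv² = 14.440 − 0.9500 − 6.9160 = 6.5740 J
v = √(2 × 6.5740/0.076) = 13.15 m/s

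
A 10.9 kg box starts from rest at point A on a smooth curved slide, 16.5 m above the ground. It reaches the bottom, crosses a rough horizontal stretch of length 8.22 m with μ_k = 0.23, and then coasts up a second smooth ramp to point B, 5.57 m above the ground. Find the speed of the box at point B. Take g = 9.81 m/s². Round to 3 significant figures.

v = 13.3 m/s

Energy at A: mgh₁ = (10.9)(9.81)(16.5) = 1764.3 J
Friction loss: W_f = μ_k mg d = 202.2 J
At B: ½mv² + mgh₂ = mgh₁ − W_f
½mv² = 1764.3 − 202.2 − 595.59 = 966.57 J
v = √(2 × 966.57/10.9) = 13.32 m/s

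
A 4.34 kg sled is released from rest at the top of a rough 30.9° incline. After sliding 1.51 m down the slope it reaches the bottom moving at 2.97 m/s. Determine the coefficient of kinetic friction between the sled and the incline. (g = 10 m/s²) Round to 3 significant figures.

mgh = ½mv² + μ_k (mg cosθ) L, with h = L sinθ
mgL sinθ = 33.654 J; ½mv² = 19.141 J
W_f = 33.654 − 19.141 = 14.51 J
μ_k = W_f/(mg cosθ · L) = 14.51/(37.24 × 1.51) = 0.2581

μ_k = 0.258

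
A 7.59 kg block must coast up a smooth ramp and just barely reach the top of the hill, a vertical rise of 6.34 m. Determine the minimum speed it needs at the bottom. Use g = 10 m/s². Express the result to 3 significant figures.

At the top it is momentarily at rest, so all KE converts to PE: ½mv² = mgh
v = √(2gh) = √(2 × 10 × 6.34) = 11.26 m/s

v = 11.3 m/s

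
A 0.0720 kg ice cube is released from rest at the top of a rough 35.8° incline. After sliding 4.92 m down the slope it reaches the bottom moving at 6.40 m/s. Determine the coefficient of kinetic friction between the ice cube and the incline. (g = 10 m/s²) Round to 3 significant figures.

μ_k = 0.208

The energy dissipated by friction is the PE lost minus the KE gained:
mgL sinθ = 2.0722 J; ½mv² = 1.4746 J
W_f = 2.0722 − 1.4746 = 0.5976 J
μ_k = W_f/(mg cosθ · L) = 0.5976/(0.5840 × 4.92) = 0.2080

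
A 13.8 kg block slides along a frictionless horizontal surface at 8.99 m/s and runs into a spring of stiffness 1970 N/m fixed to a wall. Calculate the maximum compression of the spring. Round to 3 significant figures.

x = 0.752 m

All KE is stored as spring PE at maximum compression: ½mv² = ½kx²
x = v√(m/k) = 8.99 × √(13.8/1970) = 0.7524 m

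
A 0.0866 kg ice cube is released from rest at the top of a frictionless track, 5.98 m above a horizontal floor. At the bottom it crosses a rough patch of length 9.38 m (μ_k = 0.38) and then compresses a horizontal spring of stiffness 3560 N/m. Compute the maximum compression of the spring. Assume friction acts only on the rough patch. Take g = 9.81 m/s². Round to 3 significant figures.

x = 0.0340 m

Initial energy: E₁ = mgh = (0.0866)(9.81)(5.98) = 5.0803 J
Friction removes W_f = μ_k mg d = (0.38)(0.0866)(9.81)(9.38) = 3.028 J
Energy reaching the spring: E = 5.0803 − 3.028 = 2.0522 J
At max compression ½kx² = E ⇒ x = √(2E/k) = √(2 × 2.0522/3560) = 0.03395 m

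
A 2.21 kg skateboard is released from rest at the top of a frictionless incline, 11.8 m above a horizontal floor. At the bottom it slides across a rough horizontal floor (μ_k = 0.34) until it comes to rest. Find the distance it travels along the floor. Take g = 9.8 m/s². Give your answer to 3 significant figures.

Energy bookkeeping (friction removes W_f = μ_k N d):
At rest all PE has been dissipated by friction: mgh = μ_k m g d
d = h/μ_k = 11.8/0.34 = 34.71 m

d = 34.7 m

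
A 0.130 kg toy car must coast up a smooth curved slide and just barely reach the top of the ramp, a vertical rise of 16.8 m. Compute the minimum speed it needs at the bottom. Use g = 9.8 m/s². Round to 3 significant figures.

v = 18.1 m/s

At the top it is momentarily at rest, so all KE converts to PE: ½mv² = mgh
v = √(2gh) = √(2 × 9.8 × 16.8) = 18.15 m/s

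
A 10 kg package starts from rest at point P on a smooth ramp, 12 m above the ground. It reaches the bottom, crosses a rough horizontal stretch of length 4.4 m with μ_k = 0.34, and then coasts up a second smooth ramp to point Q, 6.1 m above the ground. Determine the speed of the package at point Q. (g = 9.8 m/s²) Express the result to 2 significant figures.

v = 9.3 m/s

Energy at P: mgh₁ = (10)(9.8)(12) = 1176.0 J
Friction loss: W_f = μ_k mg d = 146.6 J
At Q: ½mv² + mgh₂ = mgh₁ − W_f
½mv² = 1176.0 − 146.6 − 597.80 = 431.59 J
v = √(2 × 431.59/10) = 9.291 m/s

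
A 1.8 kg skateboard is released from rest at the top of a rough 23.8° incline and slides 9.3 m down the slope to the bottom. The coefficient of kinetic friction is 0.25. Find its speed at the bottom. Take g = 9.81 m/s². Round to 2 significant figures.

v = 5.6 m/s

Work–energy: mg(L sinθ) − μ_k(mg cosθ)L = ½mv²
mgh = mgL sinθ = (1.8)(9.81)(9.3)sin23.8° = 66.270 J
W_f = μ_k mg cosθ · L = (0.25)(1.8)(9.81)cos23.8°·9.3 = 37.56 J
½mv² = 66.270 − 37.56 = 28.706 J
v = √(2 × 28.706/1.8) = 5.648 m/s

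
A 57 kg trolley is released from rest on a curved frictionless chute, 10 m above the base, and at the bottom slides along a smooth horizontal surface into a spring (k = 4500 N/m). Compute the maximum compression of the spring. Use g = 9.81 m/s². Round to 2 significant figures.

x = 1.6 m

Gravitational PE at the top equals spring PE at max compression: mgh = ½kx²
x = √(2mgh/k) = √(2 × 57 × 9.81 × 10 / 4500) = 1.576 m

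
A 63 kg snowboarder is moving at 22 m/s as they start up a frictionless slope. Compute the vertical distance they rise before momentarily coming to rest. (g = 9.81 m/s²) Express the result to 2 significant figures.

h = 25 m

Setting KE at the bottom equal to PE gained: ½mv² = mgh
h = v²/(2g) = 22²/(2 × 9.81) = 24.67 m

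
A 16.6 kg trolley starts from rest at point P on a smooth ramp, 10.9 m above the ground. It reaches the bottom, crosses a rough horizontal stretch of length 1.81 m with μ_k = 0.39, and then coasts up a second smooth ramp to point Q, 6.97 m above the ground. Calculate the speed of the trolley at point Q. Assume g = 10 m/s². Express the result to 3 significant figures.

v = 8.03 m/s

Energy at P: mgh₁ = (16.6)(10)(10.9) = 1809.4 J
Friction loss: W_f = μ_k mg d = 117.2 J
At Q: ½mv² + mgh₂ = mgh₁ − W_f
½mv² = 1809.4 − 117.2 − 1157.0 = 535.20 J
v = √(2 × 535.20/16.6) = 8.030 m/s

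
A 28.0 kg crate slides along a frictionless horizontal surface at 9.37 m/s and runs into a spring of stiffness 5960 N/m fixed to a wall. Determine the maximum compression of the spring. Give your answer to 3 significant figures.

All KE is stored as spring PE at maximum compression: ½mv² = ½kx²
x = v√(m/k) = 9.37 × √(28.0/5960) = 0.6422 m

x = 0.642 m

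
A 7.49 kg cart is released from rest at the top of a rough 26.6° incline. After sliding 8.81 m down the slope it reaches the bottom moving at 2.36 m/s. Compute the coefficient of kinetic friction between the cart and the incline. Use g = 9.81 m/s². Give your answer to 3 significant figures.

μ_k = 0.465

mgh = ½mv² + μ_k (mg cosθ) L, with h = L sinθ
mgL sinθ = 289.85 J; ½mv² = 20.858 J
W_f = 289.85 − 20.858 = 269.0 J
μ_k = W_f/(mg cosθ · L) = 269.0/(65.70 × 8.81) = 0.4647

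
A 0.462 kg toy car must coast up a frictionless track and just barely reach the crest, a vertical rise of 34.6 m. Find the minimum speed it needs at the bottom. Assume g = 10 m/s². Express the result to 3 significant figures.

v = 26.3 m/s

At the top it is momentarily at rest, so all KE converts to PE: ½mv² = mgh
v = √(2gh) = √(2 × 10 × 34.6) = 26.31 m/s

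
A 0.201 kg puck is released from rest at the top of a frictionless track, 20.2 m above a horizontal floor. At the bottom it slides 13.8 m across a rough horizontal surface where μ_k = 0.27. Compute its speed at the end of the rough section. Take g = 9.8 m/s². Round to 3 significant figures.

Energy at the top = energy at the end + work done against friction:
mgh = ½mv² + μ_k m g d
W_f = μ_k mg d = (0.27)(0.201)(9.8)(13.8) = 7.339 J
½mv² = mgh − W_f = 39.790 − 7.339 = 32.450 J
v = √(2 × 32.450/0.201) = 17.97 m/s

v = 18.0 m/s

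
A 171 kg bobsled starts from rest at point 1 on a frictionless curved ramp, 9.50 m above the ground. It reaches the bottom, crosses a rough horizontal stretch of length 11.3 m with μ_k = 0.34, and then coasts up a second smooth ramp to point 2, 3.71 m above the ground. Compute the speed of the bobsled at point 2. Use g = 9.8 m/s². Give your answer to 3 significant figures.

Energy at 1: mgh₁ = (171)(9.8)(9.50) = 15920 J
Friction loss: W_f = μ_k mg d = 6438 J
At 2: ½mv² + mgh₂ = mgh₁ − W_f
½mv² = 15920 − 6438 − 6217.2 = 3264.5 J
v = √(2 × 3264.5/171) = 6.179 m/s

v = 6.18 m/s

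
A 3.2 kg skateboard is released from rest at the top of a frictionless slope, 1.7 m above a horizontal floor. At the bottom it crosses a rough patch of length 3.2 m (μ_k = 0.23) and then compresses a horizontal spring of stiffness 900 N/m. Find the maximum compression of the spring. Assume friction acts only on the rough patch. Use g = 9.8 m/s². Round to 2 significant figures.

Initial energy: E₁ = mgh = (3.2)(9.8)(1.7) = 53.312 J
Friction removes W_f = μ_k mg d = (0.23)(3.2)(9.8)(3.2) = 23.08 J
Energy reaching the spring: E = 53.312 − 23.08 = 30.231 J
At max compression ½kx² = E ⇒ x = √(2E/k) = √(2 × 30.231/900) = 0.2592 m

x = 0.26 m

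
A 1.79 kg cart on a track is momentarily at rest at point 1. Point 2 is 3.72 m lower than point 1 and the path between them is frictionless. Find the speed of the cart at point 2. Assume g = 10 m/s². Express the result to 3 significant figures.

Equating total energy at the two states: mgh = ½mv²
v = √(2gh) = √(2 × 10 × 3.72) = √74.400 = 8.626 m/s

v = 8.63 m/s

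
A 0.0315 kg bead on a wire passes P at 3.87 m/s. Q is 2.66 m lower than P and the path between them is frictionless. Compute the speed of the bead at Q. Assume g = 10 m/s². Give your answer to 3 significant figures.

Mechanical energy is conserved (no friction): ½mv₀² + mgh = ½mv²
v² = v₀² + 2gh = (3.87)² + 2(10)(2.66) = 68.177
v = √68.177 = 8.257 m/s

v = 8.26 m/s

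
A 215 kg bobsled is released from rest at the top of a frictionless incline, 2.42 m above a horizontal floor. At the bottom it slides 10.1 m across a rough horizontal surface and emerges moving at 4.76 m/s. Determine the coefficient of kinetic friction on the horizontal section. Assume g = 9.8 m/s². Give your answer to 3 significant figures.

Energy bookkeeping (friction removes W_f = μ_k N d):
mgh = ½mv² + μ_k m g d
mgh = 5098.9 J; ½mv² = 2435.7 J
W_f = 5098.9 − 2435.7 = 2663 J
μ_k = W_f/(mg·d) = 2663/(2107 × 10.1) = 0.1251

μ_k = 0.125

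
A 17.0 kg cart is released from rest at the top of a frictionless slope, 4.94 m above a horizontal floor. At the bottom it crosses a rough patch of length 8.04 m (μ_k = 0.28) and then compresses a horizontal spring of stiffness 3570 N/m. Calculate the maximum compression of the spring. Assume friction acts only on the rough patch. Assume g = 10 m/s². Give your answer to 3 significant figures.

x = 0.506 m

Initial energy: E₁ = mgh = (17.0)(10)(4.94) = 839.80 J
Friction removes W_f = μ_k mg d = (0.28)(17.0)(10)(8.04) = 382.7 J
Energy reaching the spring: E = 839.80 − 382.7 = 457.10 J
At max compression ½kx² = E ⇒ x = √(2E/k) = √(2 × 457.10/3570) = 0.5060 m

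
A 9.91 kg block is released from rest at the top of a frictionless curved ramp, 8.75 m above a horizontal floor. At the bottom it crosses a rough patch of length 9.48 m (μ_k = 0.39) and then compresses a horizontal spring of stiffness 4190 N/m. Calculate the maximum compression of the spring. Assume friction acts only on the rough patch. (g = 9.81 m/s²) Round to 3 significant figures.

x = 0.484 m

Initial energy: E₁ = mgh = (9.91)(9.81)(8.75) = 850.65 J
Friction removes W_f = μ_k mg d = (0.39)(9.91)(9.81)(9.48) = 359.4 J
Energy reaching the spring: E = 850.65 − 359.4 = 491.22 J
At max compression ½kx² = E ⇒ x = √(2E/k) = √(2 × 491.22/4190) = 0.4842 m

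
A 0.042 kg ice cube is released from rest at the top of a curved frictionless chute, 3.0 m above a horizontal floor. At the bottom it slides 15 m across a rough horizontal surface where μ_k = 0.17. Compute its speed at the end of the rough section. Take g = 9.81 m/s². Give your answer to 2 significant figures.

Energy at the top = energy at the end + work done against friction:
mgh = ½mv² + μ_k m g d
W_f = μ_k mg d = (0.17)(0.042)(9.81)(15) = 1.051 J
½mv² = mgh − W_f = 1.2361 − 1.051 = 0.18541 J
v = √(2 × 0.18541/0.042) = 2.971 m/s

v = 3.0 m/s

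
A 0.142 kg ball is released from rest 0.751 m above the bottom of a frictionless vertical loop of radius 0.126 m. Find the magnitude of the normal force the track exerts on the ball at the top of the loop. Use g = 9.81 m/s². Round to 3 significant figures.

N = 9.64 N

Energy from release to top (height 2r): mgh = ½mv_top² + mg(2r)
v_top² = 2g(h − 2r) = 2(9.81)(0.751 − 0.2520) = 9.7904 m²/s²
At the top, both N and weight point toward the centre: N + mg = mv_top²/r
N = m(v_top²/r − g) = 0.142(9.7904/0.126 − 9.81) = 9.641 N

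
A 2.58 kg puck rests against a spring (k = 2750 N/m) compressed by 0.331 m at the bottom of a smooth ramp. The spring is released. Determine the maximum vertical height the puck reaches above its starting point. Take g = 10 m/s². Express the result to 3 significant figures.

All spring PE becomes gravitational PE at the highest point: ½kx² = mgh
h = kx²/(2mg) = (2750)(0.331)²/(2 × 2.58 × 10) = 5.839 m

h = 5.84 m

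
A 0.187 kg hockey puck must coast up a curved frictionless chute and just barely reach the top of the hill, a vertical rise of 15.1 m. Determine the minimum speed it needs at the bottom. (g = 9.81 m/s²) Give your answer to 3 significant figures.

v = 17.2 m/s

At the top it is momentarily at rest, so all KE converts to PE: ½mv² = mgh
v = √(2gh) = √(2 × 9.81 × 15.1) = 17.21 m/s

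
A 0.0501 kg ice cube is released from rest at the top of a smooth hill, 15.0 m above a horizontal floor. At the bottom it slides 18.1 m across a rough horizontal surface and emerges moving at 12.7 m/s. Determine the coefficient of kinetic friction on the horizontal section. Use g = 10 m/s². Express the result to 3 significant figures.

Energy at the top = energy at the end + work done against friction:
mgh = ½mv² + μ_k m g d
mgh = 7.5150 J; ½mv² = 4.0403 J
W_f = 7.5150 − 4.0403 = 3.475 J
μ_k = W_f/(mg·d) = 3.475/(0.5010 × 18.1) = 0.3832

μ_k = 0.383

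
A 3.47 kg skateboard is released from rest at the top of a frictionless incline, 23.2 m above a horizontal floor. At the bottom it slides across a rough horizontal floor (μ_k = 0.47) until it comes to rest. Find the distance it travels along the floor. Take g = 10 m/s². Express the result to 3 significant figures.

d = 49.4 m

Energy at the top = energy at the end + work done against friction:
At rest all PE has been dissipated by friction: mgh = μ_k m g d
d = h/μ_k = 23.2/0.47 = 49.36 m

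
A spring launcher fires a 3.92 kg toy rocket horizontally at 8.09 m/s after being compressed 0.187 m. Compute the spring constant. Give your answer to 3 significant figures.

½kx² = ½mv²
k = mv²/x² = (3.92)(8.09)²/(0.187)² = 7337 N/m

k = 7340 N/m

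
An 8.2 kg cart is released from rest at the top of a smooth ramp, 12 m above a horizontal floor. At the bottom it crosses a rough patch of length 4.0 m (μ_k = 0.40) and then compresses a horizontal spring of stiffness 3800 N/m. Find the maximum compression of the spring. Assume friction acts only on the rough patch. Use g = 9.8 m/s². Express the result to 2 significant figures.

x = 0.66 m

Initial energy: E₁ = mgh = (8.2)(9.8)(12) = 964.32 J
Friction removes W_f = μ_k mg d = (0.40)(8.2)(9.8)(4.0) = 128.6 J
Energy reaching the spring: E = 964.32 − 128.6 = 835.74 J
At max compression ½kx² = E ⇒ x = √(2E/k) = √(2 × 835.74/3800) = 0.6632 m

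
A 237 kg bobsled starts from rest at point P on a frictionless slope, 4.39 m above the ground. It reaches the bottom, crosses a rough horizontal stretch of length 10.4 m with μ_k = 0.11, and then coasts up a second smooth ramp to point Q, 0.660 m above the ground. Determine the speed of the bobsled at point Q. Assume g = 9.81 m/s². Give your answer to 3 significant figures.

Energy at P: mgh₁ = (237)(9.81)(4.39) = 10207 J
Friction loss: W_f = μ_k mg d = 2660 J
At Q: ½mv² + mgh₂ = mgh₁ − W_f
½mv² = 10207 − 2660 − 1534.5 = 6012.4 J
v = √(2 × 6012.4/237) = 7.123 m/s

v = 7.12 m/s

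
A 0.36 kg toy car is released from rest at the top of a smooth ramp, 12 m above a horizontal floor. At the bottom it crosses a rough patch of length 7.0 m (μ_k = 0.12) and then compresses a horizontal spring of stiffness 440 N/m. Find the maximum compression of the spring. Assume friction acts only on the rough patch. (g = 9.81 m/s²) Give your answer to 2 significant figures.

Initial energy: E₁ = mgh = (0.36)(9.81)(12) = 42.379 J
Friction removes W_f = μ_k mg d = (0.12)(0.36)(9.81)(7.0) = 2.967 J
Energy reaching the spring: E = 42.379 − 2.967 = 39.413 J
At max compression ½kx² = E ⇒ x = √(2E/k) = √(2 × 39.413/440) = 0.4233 m

x = 0.42 m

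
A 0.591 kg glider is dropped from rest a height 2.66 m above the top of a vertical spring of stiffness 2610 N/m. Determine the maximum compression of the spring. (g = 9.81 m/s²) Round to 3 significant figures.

Take the reference level at the top of the uncompressed spring. At max compression the glider has fallen H + x and is momentarily at rest:
mg(H + x) = ½kx²
½(2610)x² − (0.591)(9.81)x − (0.591)(9.81)(2.66) = 0
1305x² − 5.798x − 15.42 = 0
x = [5.798 + √(33.61 + 80502)]/(2 × 1305) = 0.1110 m

x = 0.111 m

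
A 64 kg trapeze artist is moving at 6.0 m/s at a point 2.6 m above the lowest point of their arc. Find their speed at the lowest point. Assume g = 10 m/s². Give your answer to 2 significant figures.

v = 9.4 m/s

Mechanical energy is conserved (no friction): ½mv₀² + mgh = ½mv²
v² = v₀² + 2gh = (6.0)² + 2(10)(2.6) = 88.000
v = √88.000 = 9.381 m/s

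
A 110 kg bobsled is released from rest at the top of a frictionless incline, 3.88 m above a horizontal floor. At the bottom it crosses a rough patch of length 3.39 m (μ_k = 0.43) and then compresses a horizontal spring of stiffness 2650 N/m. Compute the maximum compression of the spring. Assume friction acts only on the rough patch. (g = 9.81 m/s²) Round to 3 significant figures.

Initial energy: E₁ = mgh = (110)(9.81)(3.88) = 4186.9 J
Friction removes W_f = μ_k mg d = (0.43)(110)(9.81)(3.39) = 1573 J
Energy reaching the spring: E = 4186.9 − 1573 = 2613.9 J
At max compression ½kx² = E ⇒ x = √(2E/k) = √(2 × 2613.9/2650) = 1.405 m

x = 1.40 m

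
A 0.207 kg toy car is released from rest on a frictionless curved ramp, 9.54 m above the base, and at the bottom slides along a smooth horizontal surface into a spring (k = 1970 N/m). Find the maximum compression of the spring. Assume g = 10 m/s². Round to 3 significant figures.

x = 0.142 m

At max compression the car is momentarily at rest: mgh = ½kx²
x = √(2mgh/k) = √(2 × 0.207 × 10 × 9.54 / 1970) = 0.1416 m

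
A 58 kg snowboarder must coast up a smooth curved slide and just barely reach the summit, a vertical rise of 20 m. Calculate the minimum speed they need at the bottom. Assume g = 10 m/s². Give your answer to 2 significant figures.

v = 20 m/s

At the top they are momentarily at rest, so all KE converts to PE: ½mv² = mgh
v = √(2gh) = √(2 × 10 × 20) = 20.00 m/s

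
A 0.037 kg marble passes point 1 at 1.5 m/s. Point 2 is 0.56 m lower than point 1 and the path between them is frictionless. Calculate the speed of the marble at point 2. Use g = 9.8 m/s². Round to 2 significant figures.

v = 3.6 m/s

Mechanical energy is conserved (no friction): ½mv₀² + mgh = ½mv²
The mass cancels from both sides.
v² = v₀² + 2gh = (1.5)² + 2(9.8)(0.56) = 13.226
v = √13.226 = 3.637 m/s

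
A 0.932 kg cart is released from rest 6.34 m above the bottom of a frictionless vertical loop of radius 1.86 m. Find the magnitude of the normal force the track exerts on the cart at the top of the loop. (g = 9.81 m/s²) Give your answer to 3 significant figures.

N = 16.6 N

Energy from release to top (height 2r): mgh = ½mv_top² + mg(2r)
v_top² = 2g(h − 2r) = 2(9.81)(6.34 − 3.720) = 51.404 m²/s²
At the top, both N and weight point toward the centre: N + mg = mv_top²/r
N = m(v_top²/r − g) = 0.932(51.404/1.86 − 9.81) = 16.61 N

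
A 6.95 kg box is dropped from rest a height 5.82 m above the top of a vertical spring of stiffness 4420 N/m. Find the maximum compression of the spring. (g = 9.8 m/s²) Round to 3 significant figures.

x = 0.439 m

Let x be the compression. The total drop is H + x, and the box is instantaneously at rest at max compression, so energy conservation gives:
mg(H + x) = ½kx²
½(4420)x² − (6.95)(9.8)x − (6.95)(9.8)(5.82) = 0
2210x² − 68.11x − 396.4 = 0
x = [68.11 + √(4639 + 3.5042e+06)]/(2 × 2210) = 0.4392 m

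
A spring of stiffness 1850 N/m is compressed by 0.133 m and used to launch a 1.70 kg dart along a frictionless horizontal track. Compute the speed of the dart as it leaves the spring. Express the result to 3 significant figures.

v = 4.39 m/s

Conservation of energy: ½kx² = ½mv²
v = x√(k/m) = 0.133 × √(1850/1.70) = 4.387 m/s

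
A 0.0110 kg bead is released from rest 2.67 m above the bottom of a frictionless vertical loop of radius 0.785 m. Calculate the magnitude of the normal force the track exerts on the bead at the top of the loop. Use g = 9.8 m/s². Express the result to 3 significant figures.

Energy from release to top (height 2r): mgh = ½mv_top² + mg(2r)
v_top² = 2g(h − 2r) = 2(9.8)(2.67 − 1.570) = 21.560 m²/s²
At the top, both N and weight point toward the centre: N + mg = mv_top²/r
N = m(v_top²/r − g) = 0.0110(21.560/0.785 − 9.8) = 0.1943 N

N = 0.194 N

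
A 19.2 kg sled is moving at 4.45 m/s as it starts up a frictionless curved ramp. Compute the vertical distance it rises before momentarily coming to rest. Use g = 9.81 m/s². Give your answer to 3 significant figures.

h = 1.01 m

By energy conservation, ½mv² = mgh
h = v²/(2g) = 4.45²/(2 × 9.81) = 1.009 m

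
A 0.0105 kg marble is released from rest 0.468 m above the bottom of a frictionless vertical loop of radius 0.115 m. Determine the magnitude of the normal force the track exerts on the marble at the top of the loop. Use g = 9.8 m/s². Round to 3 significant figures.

Energy from release to top (height 2r): mgh = ½mv_top² + mg(2r)
v_top² = 2g(h − 2r) = 2(9.8)(0.468 − 0.2300) = 4.6648 m²/s²
At the top, both N and weight point toward the centre: N + mg = mv_top²/r
N = m(v_top²/r − g) = 0.0105(4.6648/0.115 − 9.8) = 0.3230 N

N = 0.323 N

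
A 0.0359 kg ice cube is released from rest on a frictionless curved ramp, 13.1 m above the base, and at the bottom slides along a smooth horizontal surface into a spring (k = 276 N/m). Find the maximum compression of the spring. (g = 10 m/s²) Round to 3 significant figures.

x = 0.185 m

Gravitational PE at the top equals spring PE at max compression: mgh = ½kx²
x = √(2mgh/k) = √(2 × 0.0359 × 10 × 13.1 / 276) = 0.1846 m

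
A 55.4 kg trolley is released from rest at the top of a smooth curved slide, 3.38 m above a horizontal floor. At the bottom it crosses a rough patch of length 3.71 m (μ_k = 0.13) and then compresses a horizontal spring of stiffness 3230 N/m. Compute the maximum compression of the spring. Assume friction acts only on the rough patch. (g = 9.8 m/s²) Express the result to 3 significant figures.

Initial energy: E₁ = mgh = (55.4)(9.8)(3.38) = 1835.1 J
Friction removes W_f = μ_k mg d = (0.13)(55.4)(9.8)(3.71) = 261.9 J
Energy reaching the spring: E = 1835.1 − 261.9 = 1573.2 J
At max compression ½kx² = E ⇒ x = √(2E/k) = √(2 × 1573.2/3230) = 0.9870 m

x = 0.987 m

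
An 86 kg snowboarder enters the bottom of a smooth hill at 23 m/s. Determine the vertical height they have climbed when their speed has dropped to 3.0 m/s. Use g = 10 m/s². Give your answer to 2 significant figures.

Conservation of energy: ½mv₁² = ½mv₂² + mgh
h = (v₁² − v₂²)/(2g) = (23² − 3.0²)/(2 × 10) = 26.00 m

h = 26 m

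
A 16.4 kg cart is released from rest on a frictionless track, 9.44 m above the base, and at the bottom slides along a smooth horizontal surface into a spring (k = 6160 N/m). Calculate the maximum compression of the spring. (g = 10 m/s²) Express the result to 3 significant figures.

x = 0.709 m

At max compression the cart is momentarily at rest: mgh = ½kx²
x = √(2mgh/k) = √(2 × 16.4 × 10 × 9.44 / 6160) = 0.7090 m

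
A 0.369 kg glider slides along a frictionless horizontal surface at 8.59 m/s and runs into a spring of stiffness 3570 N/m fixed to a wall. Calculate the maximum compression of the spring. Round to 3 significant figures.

x = 0.0873 m

All KE is stored as spring PE at maximum compression: ½mv² = ½kx²
x = v√(m/k) = 8.59 × √(0.369/3570) = 0.08733 m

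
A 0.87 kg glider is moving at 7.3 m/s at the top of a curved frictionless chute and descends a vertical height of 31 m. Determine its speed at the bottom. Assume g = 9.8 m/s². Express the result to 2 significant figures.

Energy conservation between the two points: ½mv₀² + mgh = ½mv²
v² = v₀² + 2gh = (7.3)² + 2(9.8)(31) = 660.89
v = √660.89 = 25.71 m/s

v = 26 m/s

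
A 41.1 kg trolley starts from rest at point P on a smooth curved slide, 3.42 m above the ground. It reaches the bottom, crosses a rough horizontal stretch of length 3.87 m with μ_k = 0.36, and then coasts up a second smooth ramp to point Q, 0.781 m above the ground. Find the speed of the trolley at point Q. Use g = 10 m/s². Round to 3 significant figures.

v = 4.99 m/s

Energy at P: mgh₁ = (41.1)(10)(3.42) = 1405.6 J
Friction loss: W_f = μ_k mg d = 572.6 J
At Q: ½mv² + mgh₂ = mgh₁ − W_f
½mv² = 1405.6 − 572.6 − 320.99 = 512.02 J
v = √(2 × 512.02/41.1) = 4.992 m/s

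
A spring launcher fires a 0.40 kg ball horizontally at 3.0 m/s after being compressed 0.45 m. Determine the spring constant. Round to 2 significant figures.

k = 18 N/m

Energy stored in the spring equals the launch KE: ½kx² = ½mv²
k = mv²/x² = (0.40)(3.0)²/(0.45)² = 17.78 N/m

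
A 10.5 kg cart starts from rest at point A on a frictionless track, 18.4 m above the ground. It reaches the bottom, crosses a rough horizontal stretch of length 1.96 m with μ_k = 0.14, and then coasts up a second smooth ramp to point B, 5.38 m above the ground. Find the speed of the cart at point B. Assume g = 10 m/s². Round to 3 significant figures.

v = 16.0 m/s

Energy at A: mgh₁ = (10.5)(10)(18.4) = 1932.0 J
Friction loss: W_f = μ_k mg d = 28.81 J
At B: ½mv² + mgh₂ = mgh₁ − W_f
½mv² = 1932.0 − 28.81 − 564.90 = 1338.3 J
v = √(2 × 1338.3/10.5) = 15.97 m/s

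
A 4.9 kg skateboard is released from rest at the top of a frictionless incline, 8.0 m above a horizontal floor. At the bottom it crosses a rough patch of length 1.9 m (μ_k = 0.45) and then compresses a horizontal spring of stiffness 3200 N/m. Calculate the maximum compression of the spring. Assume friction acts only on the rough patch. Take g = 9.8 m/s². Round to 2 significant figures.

x = 0.46 m

Initial energy: E₁ = mgh = (4.9)(9.8)(8.0) = 384.16 J
Friction removes W_f = μ_k mg d = (0.45)(4.9)(9.8)(1.9) = 41.06 J
Energy reaching the spring: E = 384.16 − 41.06 = 343.10 J
At max compression ½kx² = E ⇒ x = √(2E/k) = √(2 × 343.10/3200) = 0.4631 m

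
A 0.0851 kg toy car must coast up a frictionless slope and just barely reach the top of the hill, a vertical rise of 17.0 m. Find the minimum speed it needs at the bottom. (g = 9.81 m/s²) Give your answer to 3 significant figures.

At the top it is momentarily at rest, so all KE converts to PE: ½mv² = mgh
v = √(2gh) = √(2 × 9.81 × 17.0) = 18.26 m/s

v = 18.3 m/s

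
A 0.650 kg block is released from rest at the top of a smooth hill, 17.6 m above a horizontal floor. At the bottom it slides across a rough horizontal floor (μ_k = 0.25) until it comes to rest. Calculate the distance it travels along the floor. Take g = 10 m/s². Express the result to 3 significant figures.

d = 70.4 m

Applying the work–energy principle:
At rest all PE has been dissipated by friction: mgh = μ_k m g d
d = h/μ_k = 17.6/0.25 = 70.40 m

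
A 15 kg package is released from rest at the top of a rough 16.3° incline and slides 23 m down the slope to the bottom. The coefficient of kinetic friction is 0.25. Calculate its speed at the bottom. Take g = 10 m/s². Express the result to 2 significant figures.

v = 4.3 m/s

Energy: mgh = ½mv² + W_f, with h = L sinθ and W_f = μ_k (mg cosθ) L
mgh = mgL sinθ = (15)(10)(23)sin16.3° = 968.30 J
W_f = μ_k mg cosθ · L = (0.25)(15)(10)cos16.3°·23 = 827.8 J
½mv² = 968.30 − 827.8 = 140.47 J
v = √(2 × 140.47/15) = 4.328 m/s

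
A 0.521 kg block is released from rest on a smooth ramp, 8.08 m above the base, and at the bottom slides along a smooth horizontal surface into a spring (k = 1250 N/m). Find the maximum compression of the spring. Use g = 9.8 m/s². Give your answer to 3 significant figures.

Gravitational PE at the top equals spring PE at max compression: mgh = ½kx²
x = √(2mgh/k) = √(2 × 0.521 × 9.8 × 8.08 / 1250) = 0.2569 m

x = 0.257 m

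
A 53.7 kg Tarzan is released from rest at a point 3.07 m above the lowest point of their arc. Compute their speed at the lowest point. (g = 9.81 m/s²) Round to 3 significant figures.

v = 7.76 m/s

By conservation of mechanical energy, mgh = ½mv²
The mass cancels from both sides.
v = √(2gh) = √(2 × 9.81 × 3.07) = √60.233 = 7.761 m/s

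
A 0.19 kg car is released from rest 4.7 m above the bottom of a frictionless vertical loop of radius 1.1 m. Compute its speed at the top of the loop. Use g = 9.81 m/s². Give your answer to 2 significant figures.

v = 7.0 m/s

Energy conservation: mgh = ½mv_top² + mg(2r)
v_top² = 2g(h − 2r) = 2(9.81)(4.7 − 2.200) = 49.05
v_top = 7.004 m/s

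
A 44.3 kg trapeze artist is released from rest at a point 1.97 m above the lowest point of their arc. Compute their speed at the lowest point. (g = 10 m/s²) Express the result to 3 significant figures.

v = 6.28 m/s

By conservation of mechanical energy, mgh = ½mv²
v = √(2gh) = √(2 × 10 × 1.97) = √39.400 = 6.277 m/s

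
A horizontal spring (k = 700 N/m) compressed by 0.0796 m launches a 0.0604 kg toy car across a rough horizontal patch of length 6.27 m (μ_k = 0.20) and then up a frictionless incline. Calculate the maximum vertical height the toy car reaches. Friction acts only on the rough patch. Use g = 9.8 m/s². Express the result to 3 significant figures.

h = 2.49 m

Spring energy: E₀ = ½kx² = ½(700)(0.0796)² = 2.2177 J
Friction: W_f = μ_k mg d = (0.20)(0.0604)(9.8)(6.27) = 0.7423 J
Energy at base of ramp: E = 2.2177 − 0.7423 = 1.4754 J
At max height all remaining energy is PE: mgh = E ⇒ h = E/(mg) = 1.4754/(0.0604 × 9.8) = 2.493 m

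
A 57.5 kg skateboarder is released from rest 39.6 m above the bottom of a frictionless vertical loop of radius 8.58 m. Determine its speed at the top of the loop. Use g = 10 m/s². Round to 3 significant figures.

Energy conservation: mgh = ½mv_top² + mg(2r)
v_top² = 2g(h − 2r) = 2(10)(39.6 − 17.16) = 448.8
v_top = 21.18 m/s

v = 21.2 m/s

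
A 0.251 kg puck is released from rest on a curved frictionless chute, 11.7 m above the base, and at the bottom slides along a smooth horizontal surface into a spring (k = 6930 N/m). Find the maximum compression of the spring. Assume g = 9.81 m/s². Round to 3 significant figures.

Energy conservation (no friction) from release to max compression: mgh = ½kx²
x = √(2mgh/k) = √(2 × 0.251 × 9.81 × 11.7 / 6930) = 0.09118 m

x = 0.0912 m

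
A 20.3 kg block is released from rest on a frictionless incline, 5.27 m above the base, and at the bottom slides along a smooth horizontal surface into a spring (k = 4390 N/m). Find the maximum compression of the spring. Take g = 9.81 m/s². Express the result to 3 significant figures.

At max compression the block is momentarily at rest: mgh = ½kx²
x = √(2mgh/k) = √(2 × 20.3 × 9.81 × 5.27 / 4390) = 0.6915 m

x = 0.691 m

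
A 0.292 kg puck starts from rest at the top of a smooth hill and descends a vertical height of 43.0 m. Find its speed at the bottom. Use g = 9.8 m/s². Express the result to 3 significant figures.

v = 29.0 m/s

Mechanical energy is conserved (no friction): mgh = ½mv²
The mass cancels from both sides.
v = √(2gh) = √(2 × 9.8 × 43.0) = √842.80 = 29.03 m/s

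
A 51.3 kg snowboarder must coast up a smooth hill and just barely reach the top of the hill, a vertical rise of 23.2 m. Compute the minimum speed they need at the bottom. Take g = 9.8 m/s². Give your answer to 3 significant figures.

At the top they are momentarily at rest, so all KE converts to PE: ½mv² = mgh
v = √(2gh) = √(2 × 9.8 × 23.2) = 21.32 m/s

v = 21.3 m/s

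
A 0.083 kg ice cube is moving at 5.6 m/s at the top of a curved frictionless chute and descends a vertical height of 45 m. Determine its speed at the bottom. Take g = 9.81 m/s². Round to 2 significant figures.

Energy conservation between the two points: ½mv₀² + mgh = ½mv²
v² = v₀² + 2gh = (5.6)² + 2(9.81)(45) = 914.26
v = √914.26 = 30.24 m/s

v = 30 m/s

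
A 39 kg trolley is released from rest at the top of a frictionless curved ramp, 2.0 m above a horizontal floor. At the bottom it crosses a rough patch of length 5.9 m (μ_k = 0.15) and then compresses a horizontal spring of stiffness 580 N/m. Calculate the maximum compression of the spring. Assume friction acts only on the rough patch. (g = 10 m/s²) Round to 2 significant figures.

x = 1.2 m

Initial energy: E₁ = mgh = (39)(10)(2.0) = 780.00 J
Friction removes W_f = μ_k mg d = (0.15)(39)(10)(5.9) = 345.2 J
Energy reaching the spring: E = 780.00 − 345.2 = 434.85 J
At max compression ½kx² = E ⇒ x = √(2E/k) = √(2 × 434.85/580) = 1.225 m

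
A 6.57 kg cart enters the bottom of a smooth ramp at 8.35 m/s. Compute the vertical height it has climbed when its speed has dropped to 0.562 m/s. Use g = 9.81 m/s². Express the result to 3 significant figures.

h = 3.54 m

Energy balance between the two points: ½mv₁² = ½mv₂² + mgh
h = (v₁² − v₂²)/(2g) = (8.35² − 0.562²)/(2 × 9.81) = 3.538 m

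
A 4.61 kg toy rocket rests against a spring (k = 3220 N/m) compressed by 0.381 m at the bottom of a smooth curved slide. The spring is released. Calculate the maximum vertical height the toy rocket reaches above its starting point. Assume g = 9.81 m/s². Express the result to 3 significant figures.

h = 5.17 m

At maximum height the toy rocket is at rest, so ½kx² = mgh
h = kx²/(2mg) = (3220)(0.381)²/(2 × 4.61 × 9.81) = 5.168 m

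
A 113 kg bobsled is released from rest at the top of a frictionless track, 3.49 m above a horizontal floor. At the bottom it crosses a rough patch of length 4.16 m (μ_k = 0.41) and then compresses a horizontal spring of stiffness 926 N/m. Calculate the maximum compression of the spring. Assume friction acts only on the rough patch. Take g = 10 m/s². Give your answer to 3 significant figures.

x = 2.09 m

Initial energy: E₁ = mgh = (113)(10)(3.49) = 3943.7 J
Friction removes W_f = μ_k mg d = (0.41)(113)(10)(4.16) = 1927 J
Energy reaching the spring: E = 3943.7 − 1927 = 2016.4 J
At max compression ½kx² = E ⇒ x = √(2E/k) = √(2 × 2016.4/926) = 2.087 m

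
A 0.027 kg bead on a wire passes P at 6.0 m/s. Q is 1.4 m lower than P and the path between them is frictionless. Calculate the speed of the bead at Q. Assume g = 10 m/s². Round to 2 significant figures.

Equating total energy at the two states: ½mv₀² + mgh = ½mv²
The mass cancels from both sides.
v² = v₀² + 2gh = (6.0)² + 2(10)(1.4) = 64.000
v = √64.000 = 8.000 m/s

v = 8.0 m/s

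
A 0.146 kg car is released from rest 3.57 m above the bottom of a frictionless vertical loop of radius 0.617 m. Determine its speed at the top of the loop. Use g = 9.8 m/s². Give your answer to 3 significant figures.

Energy conservation: mgh = ½mv_top² + mg(2r)
v_top² = 2g(h − 2r) = 2(9.8)(3.57 − 1.234) = 45.79
v_top = 6.767 m/s

v = 6.77 m/s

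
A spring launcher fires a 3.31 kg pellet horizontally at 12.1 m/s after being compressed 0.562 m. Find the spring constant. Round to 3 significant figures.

½kx² = ½mv²
k = mv²/x² = (3.31)(12.1)²/(0.562)² = 1534 N/m

k = 1530 N/m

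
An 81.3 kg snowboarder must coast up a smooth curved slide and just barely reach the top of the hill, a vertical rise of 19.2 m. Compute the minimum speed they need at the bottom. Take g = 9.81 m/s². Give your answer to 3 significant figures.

v = 19.4 m/s

At the top they are momentarily at rest, so all KE converts to PE: ½mv² = mgh
v = √(2gh) = √(2 × 9.81 × 19.2) = 19.41 m/s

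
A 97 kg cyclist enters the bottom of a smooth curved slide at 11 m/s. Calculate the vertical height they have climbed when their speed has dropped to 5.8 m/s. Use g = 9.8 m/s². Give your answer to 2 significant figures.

Energy balance between the two points: ½mv₁² = ½mv₂² + mgh
h = (v₁² − v₂²)/(2g) = (11² − 5.8²)/(2 × 9.8) = 4.457 m

h = 4.5 m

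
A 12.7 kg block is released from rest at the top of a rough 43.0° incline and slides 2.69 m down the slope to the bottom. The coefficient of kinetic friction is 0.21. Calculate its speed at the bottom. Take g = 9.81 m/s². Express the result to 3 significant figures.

Taking the bottom as reference, mgh = ½mv² + μ_k N L with h = L sinθ, N = mg cosθ:
mgh = mgL sinθ = (12.7)(9.81)(2.69)sin43.0° = 228.56 J
W_f = μ_k mg cosθ · L = (0.21)(12.7)(9.81)cos43.0°·2.69 = 51.47 J
½mv² = 228.56 − 51.47 = 177.09 J
v = √(2 × 177.09/12.7) = 5.281 m/s

v = 5.28 m/s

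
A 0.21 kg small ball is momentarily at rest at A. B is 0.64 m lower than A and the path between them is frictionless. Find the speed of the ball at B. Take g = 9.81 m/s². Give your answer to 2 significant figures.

Mechanical energy is conserved (no friction): mgh = ½mv²
v = √(2gh) = √(2 × 9.81 × 0.64) = √12.557 = 3.544 m/s

v = 3.5 m/s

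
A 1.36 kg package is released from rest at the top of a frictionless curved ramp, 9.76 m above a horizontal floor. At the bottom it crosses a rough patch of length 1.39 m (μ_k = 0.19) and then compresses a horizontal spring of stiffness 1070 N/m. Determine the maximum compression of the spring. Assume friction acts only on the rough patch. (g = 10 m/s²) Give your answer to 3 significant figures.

x = 0.491 m

Initial energy: E₁ = mgh = (1.36)(10)(9.76) = 132.74 J
Friction removes W_f = μ_k mg d = (0.19)(1.36)(10)(1.39) = 3.592 J
Energy reaching the spring: E = 132.74 − 3.592 = 129.14 J
At max compression ½kx² = E ⇒ x = √(2E/k) = √(2 × 129.14/1070) = 0.4913 m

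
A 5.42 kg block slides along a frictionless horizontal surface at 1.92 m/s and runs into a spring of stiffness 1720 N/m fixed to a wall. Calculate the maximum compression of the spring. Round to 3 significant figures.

x = 0.108 m

At max compression the block is momentarily at rest: ½mv² = ½kx²
x = v√(m/k) = 1.92 × √(5.42/1720) = 0.1078 m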